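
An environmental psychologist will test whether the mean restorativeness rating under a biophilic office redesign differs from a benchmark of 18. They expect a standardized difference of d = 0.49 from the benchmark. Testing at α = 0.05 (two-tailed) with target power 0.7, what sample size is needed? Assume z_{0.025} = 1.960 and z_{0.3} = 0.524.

n = 26

For a one-sample test: n = ((z_{α/2} + z_β) / d)².
z_{α/2} + z_β = 1.960 + 0.524 = 2.484.
n = (2.484 / 0.49)² = 5.069² = 25.70.
Round up.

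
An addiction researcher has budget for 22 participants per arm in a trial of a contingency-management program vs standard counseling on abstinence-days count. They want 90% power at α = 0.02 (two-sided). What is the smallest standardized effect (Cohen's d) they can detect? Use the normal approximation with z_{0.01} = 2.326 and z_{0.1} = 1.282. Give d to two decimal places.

For two independent groups of n = 22 each: d_min = (z_{α/2} + z_β)·√(2/n).
z-sum = 2.326 + 1.282 = 3.608.
d_min = 3.608 × √(2/22) = 3.608 × 0.3015 = 1.088.

d_min ≈ 1.09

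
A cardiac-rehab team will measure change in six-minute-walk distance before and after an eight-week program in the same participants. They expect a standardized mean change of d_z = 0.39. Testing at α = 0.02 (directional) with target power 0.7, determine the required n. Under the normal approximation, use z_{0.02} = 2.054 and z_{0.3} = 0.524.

For a paired (one-sample on differences) test: n = ((z_{α} + z_β) / d)².
z_{α} + z_β = 2.054 + 0.524 = 2.578.
n = (2.578 / 0.39)² = 6.610² = 43.70.
Round up.

n = 44 pairs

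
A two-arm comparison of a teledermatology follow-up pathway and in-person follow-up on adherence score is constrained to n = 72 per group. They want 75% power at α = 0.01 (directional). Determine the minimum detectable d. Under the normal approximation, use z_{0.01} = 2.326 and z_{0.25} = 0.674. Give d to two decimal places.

d_min ≈ 0.50

For two independent groups of n = 72 each: d_min = (z_{α} + z_β)·√(2/n).
z-sum = 2.326 + 0.674 = 3.000.
d_min = 3.000 × √(2/72) = 3.000 × 0.1667 = 0.500.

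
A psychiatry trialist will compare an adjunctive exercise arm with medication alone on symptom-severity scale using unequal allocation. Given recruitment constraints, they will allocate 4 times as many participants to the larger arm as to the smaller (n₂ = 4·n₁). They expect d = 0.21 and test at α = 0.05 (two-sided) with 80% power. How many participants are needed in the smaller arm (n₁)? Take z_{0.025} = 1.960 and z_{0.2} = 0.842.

With allocation ratio k = n₂/n₁ = 4, Var(x̄₁−x̄₂) = σ²(1/n₁ + 1/(k·n₁)) = σ²·(k+1)/(k·n₁).
So n₁ = (1 + 1/k)·((z_{α/2} + z_β)/d)² = 1.250 × (2.802/0.21)².
n₁ = 1.250 × 178.03 = 222.5.
Round up: n₁ = 223, giving n₂ = 4 × 223 = 892.

n₁ = 223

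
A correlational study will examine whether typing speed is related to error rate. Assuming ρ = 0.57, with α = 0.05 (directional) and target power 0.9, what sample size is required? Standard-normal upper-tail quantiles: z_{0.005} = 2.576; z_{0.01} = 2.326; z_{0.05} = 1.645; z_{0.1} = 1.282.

Fisher's z: C = ½·ln((1+r)/(1−r)) = ½·ln(3.6512) = 0.6475.
n = ((z_{α} + z_β)/C)² + 3.
(1.645 + 1.282) / 0.6475 = 2.927 / 0.6475 = 4.520.
n = 4.520² + 3 = 20.43 + 3 = 23.4.
Round up.

n = 24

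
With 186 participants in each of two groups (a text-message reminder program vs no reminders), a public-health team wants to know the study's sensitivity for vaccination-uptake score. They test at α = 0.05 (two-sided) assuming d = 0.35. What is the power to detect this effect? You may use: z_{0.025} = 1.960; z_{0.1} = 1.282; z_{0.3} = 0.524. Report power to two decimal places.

For two equal groups, power = Φ(d·√(n/2) − z_{α/2}).
d·√(n/2) = 0.35 × √(186/2) = 0.35 × 9.644 = 3.375.
z_β = 3.375 − 1.960 = 1.415.
Power = Φ(1.415) = 0.922.

power ≈ 0.92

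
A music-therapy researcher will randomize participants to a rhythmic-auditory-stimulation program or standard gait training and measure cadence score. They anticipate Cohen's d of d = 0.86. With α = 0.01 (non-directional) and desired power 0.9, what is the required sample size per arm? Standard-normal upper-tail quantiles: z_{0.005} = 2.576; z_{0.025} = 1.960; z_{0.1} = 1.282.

For two independent groups with equal n: n = 2·((z_{α/2} + z_β) / d)².
z_{α/2} + z_β = 2.576 + 1.282 = 3.858.
n = 2 × (3.858 / 0.86)² = 2 × 4.486² = 2 × 20.12 = 40.2.
Round up to the next whole participant.

n = 41 per group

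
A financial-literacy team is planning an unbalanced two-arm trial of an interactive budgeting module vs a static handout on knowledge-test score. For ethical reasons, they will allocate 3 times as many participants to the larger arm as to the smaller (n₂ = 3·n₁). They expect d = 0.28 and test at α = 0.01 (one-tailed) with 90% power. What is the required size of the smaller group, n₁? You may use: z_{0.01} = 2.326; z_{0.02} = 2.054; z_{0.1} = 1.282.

n₁ = 222

With allocation ratio k = n₂/n₁ = 3, Var(x̄₁−x̄₂) = σ²(1/n₁ + 1/(k·n₁)) = σ²·(k+1)/(k·n₁).
So n₁ = (1 + 1/k)·((z_{α} + z_β)/d)² = 1.333 × (3.608/0.28)².
n₁ = 1.333 × 166.04 = 221.4.
Round up: n₁ = 222, giving n₂ = 3 × 222 = 666.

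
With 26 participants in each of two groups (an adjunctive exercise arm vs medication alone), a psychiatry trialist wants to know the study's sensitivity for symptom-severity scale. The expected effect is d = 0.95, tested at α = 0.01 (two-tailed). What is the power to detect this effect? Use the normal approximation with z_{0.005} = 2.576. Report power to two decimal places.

For two equal groups, power = Φ(d·√(n/2) − z_{α/2}).
d·√(n/2) = 0.95 × √(26/2) = 0.95 × 3.606 = 3.425.
z_β = 3.425 − 2.576 = 0.849.
Power = Φ(0.849) = 0.802.

power ≈ 0.80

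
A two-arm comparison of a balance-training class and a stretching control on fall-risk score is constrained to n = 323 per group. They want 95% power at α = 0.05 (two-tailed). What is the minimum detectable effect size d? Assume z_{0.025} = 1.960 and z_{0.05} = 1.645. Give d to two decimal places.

For two independent groups of n = 323 each: d_min = (z_{α/2} + z_β)·√(2/n).
z-sum = 1.960 + 1.645 = 3.605.
d_min = 3.605 × √(2/323) = 3.605 × 0.0787 = 0.284.

d_min ≈ 0.28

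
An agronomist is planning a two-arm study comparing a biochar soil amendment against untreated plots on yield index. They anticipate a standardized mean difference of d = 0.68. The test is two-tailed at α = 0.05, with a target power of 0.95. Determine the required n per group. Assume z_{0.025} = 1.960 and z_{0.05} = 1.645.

n = 57 per group

For two independent groups with equal n: n = 2·((z_{α/2} + z_β) / d)².
z_{α/2} + z_β = 1.960 + 1.645 = 3.605.
n = 2 × (3.605 / 0.68)² = 2 × 5.301² = 2 × 28.11 = 56.2.
Round up to the next whole participant.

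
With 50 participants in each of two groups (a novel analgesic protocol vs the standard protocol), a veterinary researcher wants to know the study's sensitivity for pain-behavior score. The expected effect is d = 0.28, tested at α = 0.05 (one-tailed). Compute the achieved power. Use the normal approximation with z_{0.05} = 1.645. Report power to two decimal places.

power ≈ 0.40

For two equal groups, power = Φ(d·√(n/2) − z_{α}).
d·√(n/2) = 0.28 × √(50/2) = 0.28 × 5.000 = 1.400.
z_β = 1.400 − 1.645 = -0.245.
Power = Φ(-0.245) = 0.403.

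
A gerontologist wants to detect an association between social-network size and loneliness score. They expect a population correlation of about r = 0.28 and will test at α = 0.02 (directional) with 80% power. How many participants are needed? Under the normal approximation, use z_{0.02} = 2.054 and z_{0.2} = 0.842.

Fisher's z: C = ½·ln((1+r)/(1−r)) = ½·ln(1.7778) = 0.2877.
n = ((z_{α} + z_β)/C)² + 3.
(2.054 + 0.842) / 0.2877 = 2.896 / 0.2877 = 10.066.
n = 10.066² + 3 = 101.33 + 3 = 104.3.
Round up.

n = 105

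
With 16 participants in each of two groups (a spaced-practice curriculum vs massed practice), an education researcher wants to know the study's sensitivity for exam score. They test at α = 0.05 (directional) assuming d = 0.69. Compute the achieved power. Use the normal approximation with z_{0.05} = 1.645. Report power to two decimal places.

power ≈ 0.62

For two equal groups, power = Φ(d·√(n/2) − z_{α}).
d·√(n/2) = 0.69 × √(16/2) = 0.69 × 2.828 = 1.952.
z_β = 1.952 − 1.645 = 0.307.
Power = Φ(0.307) = 0.620.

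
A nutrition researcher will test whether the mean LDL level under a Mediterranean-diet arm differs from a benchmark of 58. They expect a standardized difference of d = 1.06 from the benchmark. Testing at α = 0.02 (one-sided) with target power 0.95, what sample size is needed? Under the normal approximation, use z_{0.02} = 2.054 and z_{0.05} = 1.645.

For a one-sample test: n = ((z_{α} + z_β) / d)².
z_{α} + z_β = 2.054 + 1.645 = 3.699.
n = (3.699 / 1.06)² = 3.490² = 12.18.
Round up.

n = 13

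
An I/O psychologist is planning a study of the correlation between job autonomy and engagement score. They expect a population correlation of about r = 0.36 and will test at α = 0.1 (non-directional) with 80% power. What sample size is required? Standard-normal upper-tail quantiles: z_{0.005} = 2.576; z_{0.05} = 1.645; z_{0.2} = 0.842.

Fisher's z: C = ½·ln((1+r)/(1−r)) = ½·ln(2.1250) = 0.3769.
n = ((z_{α/2} + z_β)/C)² + 3.
(1.645 + 0.842) / 0.3769 = 2.487 / 0.3769 = 6.599.
n = 6.599² + 3 = 43.54 + 3 = 46.5.
Round up.

n = 47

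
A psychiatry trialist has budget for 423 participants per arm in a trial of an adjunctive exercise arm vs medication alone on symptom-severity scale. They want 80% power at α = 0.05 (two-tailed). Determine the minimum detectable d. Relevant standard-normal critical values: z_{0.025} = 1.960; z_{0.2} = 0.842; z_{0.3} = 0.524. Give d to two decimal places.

For two independent groups of n = 423 each: d_min = (z_{α/2} + z_β)·√(2/n).
z-sum = 1.960 + 0.842 = 2.802.
d_min = 2.802 × √(2/423) = 2.802 × 0.0688 = 0.193.

d_min ≈ 0.19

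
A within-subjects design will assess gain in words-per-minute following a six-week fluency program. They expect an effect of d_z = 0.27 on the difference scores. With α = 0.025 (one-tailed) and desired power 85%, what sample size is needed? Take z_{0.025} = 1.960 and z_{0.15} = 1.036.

For a paired (one-sample on differences) test: n = ((z_{α} + z_β) / d)².
z_{α} + z_β = 1.960 + 1.036 = 2.996.
n = (2.996 / 0.27)² = 11.096² = 123.13.
Round up.

n = 124 pairs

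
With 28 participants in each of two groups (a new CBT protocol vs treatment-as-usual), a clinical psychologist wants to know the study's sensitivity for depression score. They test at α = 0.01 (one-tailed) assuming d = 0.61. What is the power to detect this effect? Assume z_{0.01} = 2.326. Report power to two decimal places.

For two equal groups, power = Φ(d·√(n/2) − z_{α}).
d·√(n/2) = 0.61 × √(28/2) = 0.61 × 3.742 = 2.282.
z_β = 2.282 − 2.326 = -0.044.
Power = Φ(-0.044) = 0.483.

power ≈ 0.48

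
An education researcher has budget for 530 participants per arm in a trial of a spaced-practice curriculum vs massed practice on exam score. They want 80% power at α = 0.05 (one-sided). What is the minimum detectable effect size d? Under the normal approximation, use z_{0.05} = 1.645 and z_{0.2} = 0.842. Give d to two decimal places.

d_min ≈ 0.15

For two independent groups of n = 530 each: d_min = (z_{α} + z_β)·√(2/n).
z-sum = 1.645 + 0.842 = 2.487.
d_min = 2.487 × √(2/530) = 2.487 × 0.0614 = 0.153.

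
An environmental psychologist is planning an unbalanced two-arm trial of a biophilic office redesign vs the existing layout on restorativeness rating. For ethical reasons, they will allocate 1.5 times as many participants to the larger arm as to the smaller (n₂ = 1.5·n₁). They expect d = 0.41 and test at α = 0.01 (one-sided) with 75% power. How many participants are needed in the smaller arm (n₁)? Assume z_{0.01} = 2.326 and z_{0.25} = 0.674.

With allocation ratio k = n₂/n₁ = 1.5, Var(x̄₁−x̄₂) = σ²(1/n₁ + 1/(k·n₁)) = σ²·(k+1)/(k·n₁).
So n₁ = (1 + 1/k)·((z_{α} + z_β)/d)² = 1.667 × (3.000/0.41)².
n₁ = 1.667 × 53.54 = 89.2.
Round up: n₁ = 90, giving n₂ = 1.5 × 90 = 135.

n₁ = 90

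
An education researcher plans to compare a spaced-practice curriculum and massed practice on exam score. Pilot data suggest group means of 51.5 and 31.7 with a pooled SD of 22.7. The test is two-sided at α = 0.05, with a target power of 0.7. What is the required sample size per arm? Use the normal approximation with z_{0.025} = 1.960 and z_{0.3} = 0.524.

Cohen's d = |M₁ − M₂| / SD_pooled = |51.5 − 31.7| / 22.7 = 19.8 / 22.7 = 0.872.
For two independent groups with equal n: n = 2·((z_{α/2} + z_β) / d)².
z_{α/2} + z_β = 1.960 + 0.524 = 2.484.
n = 2 × (2.484 / 0.872)² = 2 × 2.849² = 2 × 8.11 = 16.2.
Round up to the next whole participant.

n = 17 per group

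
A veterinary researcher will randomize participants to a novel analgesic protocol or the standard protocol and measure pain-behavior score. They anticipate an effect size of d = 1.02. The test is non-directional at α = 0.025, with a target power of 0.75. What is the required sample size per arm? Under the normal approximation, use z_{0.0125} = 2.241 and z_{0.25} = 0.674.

n = 17 per group

For two independent groups with equal n: n = 2·((z_{α/2} + z_β) / d)².
z_{α/2} + z_β = 2.241 + 0.674 = 2.915.
n = 2 × (2.915 / 1.02)² = 2 × 2.858² = 2 × 8.17 = 16.3.
Round up to the next whole participant.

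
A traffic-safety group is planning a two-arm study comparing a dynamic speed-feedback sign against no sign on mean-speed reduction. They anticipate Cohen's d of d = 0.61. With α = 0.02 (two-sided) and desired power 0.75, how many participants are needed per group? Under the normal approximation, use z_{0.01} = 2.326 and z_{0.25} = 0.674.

For two independent groups with equal n: n = 2·((z_{α/2} + z_β) / d)².
z_{α/2} + z_β = 2.326 + 0.674 = 3.000.
n = 2 × (3.000 / 0.61)² = 2 × 4.918² = 2 × 24.19 = 48.4.
Round up to the next whole participant.

n = 49 per group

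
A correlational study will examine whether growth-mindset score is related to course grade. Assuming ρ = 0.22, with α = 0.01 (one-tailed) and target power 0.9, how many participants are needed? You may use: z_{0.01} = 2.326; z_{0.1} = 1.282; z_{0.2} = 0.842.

Fisher's z: C = ½·ln((1+r)/(1−r)) = ½·ln(1.5641) = 0.2237.
n = ((z_{α} + z_β)/C)² + 3.
(2.326 + 1.282) / 0.2237 = 3.608 / 0.2237 = 16.129.
n = 16.129² + 3 = 260.14 + 3 = 263.1.
Round up.

n = 264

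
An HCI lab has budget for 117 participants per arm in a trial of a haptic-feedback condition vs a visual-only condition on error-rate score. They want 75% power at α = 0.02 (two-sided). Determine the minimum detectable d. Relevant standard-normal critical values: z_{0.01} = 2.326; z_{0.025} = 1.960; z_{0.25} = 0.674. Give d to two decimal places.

For two independent groups of n = 117 each: d_min = (z_{α/2} + z_β)·√(2/n).
z-sum = 2.326 + 0.674 = 3.000.
d_min = 3.000 × √(2/117) = 3.000 × 0.1307 = 0.392.

d_min ≈ 0.39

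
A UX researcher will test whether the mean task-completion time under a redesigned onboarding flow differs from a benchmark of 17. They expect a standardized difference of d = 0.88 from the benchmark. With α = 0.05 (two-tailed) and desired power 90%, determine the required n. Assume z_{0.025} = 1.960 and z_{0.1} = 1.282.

For a one-sample test: n = ((z_{α/2} + z_β) / d)².
z_{α/2} + z_β = 1.960 + 1.282 = 3.242.
n = (3.242 / 0.88)² = 3.684² = 13.57.
Round up.

n = 14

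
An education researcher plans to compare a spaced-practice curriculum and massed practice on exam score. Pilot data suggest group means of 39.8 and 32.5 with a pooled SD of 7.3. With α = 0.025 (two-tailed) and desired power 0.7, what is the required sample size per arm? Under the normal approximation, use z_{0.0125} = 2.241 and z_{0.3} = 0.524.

n = 16 per group

Cohen's d = |M₁ − M₂| / SD_pooled = |39.8 − 32.5| / 7.3 = 7.3 / 7.3 = 1.000.
For two independent groups with equal n: n = 2·((z_{α/2} + z_β) / d)².
z_{α/2} + z_β = 2.241 + 0.524 = 2.765.
n = 2 × (2.765 / 1.000)² = 2 × 2.765² = 2 × 7.65 = 15.3.
Round up to the next whole participant.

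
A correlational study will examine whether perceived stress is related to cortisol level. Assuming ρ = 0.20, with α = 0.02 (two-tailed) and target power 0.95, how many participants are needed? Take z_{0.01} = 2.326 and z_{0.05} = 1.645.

Fisher's z: C = ½·ln((1+r)/(1−r)) = ½·ln(1.5000) = 0.2027.
n = ((z_{α/2} + z_β)/C)² + 3.
(2.326 + 1.645) / 0.2027 = 3.971 / 0.2027 = 19.591.
n = 19.591² + 3 = 383.79 + 3 = 386.8.
Round up.

n = 387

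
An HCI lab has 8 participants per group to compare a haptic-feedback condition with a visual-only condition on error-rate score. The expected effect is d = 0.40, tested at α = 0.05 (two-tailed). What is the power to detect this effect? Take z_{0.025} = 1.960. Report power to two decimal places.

power ≈ 0.12

For two equal groups, power = Φ(d·√(n/2) − z_{α/2}).
d·√(n/2) = 0.40 × √(8/2) = 0.40 × 2.000 = 0.800.
z_β = 0.800 − 1.960 = -1.160.
Power = Φ(-1.160) = 0.123.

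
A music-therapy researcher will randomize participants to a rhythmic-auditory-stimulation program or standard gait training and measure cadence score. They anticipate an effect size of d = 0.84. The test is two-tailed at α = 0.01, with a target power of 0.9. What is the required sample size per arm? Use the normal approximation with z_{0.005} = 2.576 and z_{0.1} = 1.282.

n = 43 per group

For two independent groups with equal n: n = 2·((z_{α/2} + z_β) / d)².
z_{α/2} + z_β = 2.576 + 1.282 = 3.858.
n = 2 × (3.858 / 0.84)² = 2 × 4.593² = 2 × 21.09 = 42.2.
Round up to the next whole participant.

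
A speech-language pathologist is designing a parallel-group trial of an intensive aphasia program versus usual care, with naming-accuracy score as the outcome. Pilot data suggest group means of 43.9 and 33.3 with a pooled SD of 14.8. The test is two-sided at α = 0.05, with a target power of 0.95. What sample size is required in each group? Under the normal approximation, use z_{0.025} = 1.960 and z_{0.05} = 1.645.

n = 51 per group

Cohen's d = |M₁ − M₂| / SD_pooled = |43.9 − 33.3| / 14.8 = 10.6 / 14.8 = 0.716.
For two independent groups with equal n: n = 2·((z_{α/2} + z_β) / d)².
z_{α/2} + z_β = 1.960 + 1.645 = 3.605.
n = 2 × (3.605 / 0.716)² = 2 × 5.035² = 2 × 25.35 = 50.7.
Round up to the next whole participant.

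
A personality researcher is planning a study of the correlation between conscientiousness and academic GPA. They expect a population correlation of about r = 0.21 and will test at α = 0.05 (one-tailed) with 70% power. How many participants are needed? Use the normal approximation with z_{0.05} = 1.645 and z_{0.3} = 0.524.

Fisher's z: C = ½·ln((1+r)/(1−r)) = ½·ln(1.5316) = 0.2132.
n = ((z_{α} + z_β)/C)² + 3.
(1.645 + 0.524) / 0.2132 = 2.169 / 0.2132 = 10.174.
n = 10.174² + 3 = 103.50 + 3 = 106.5.
Round up.

n = 107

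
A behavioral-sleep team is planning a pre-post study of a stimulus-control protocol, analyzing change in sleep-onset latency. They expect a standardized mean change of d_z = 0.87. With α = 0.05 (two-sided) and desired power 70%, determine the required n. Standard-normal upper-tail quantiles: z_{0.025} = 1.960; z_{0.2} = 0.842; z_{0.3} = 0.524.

n = 9 pairs

For a paired (one-sample on differences) test: n = ((z_{α/2} + z_β) / d)².
z_{α/2} + z_β = 1.960 + 0.524 = 2.484.
n = (2.484 / 0.87)² = 2.855² = 8.15.
Round up.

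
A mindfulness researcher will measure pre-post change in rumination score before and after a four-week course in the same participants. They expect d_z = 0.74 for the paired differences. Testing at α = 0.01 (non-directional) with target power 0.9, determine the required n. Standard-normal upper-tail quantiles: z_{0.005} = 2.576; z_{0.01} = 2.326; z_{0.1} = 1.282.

n = 28 pairs

For a paired (one-sample on differences) test: n = ((z_{α/2} + z_β) / d)².
z_{α/2} + z_β = 2.576 + 1.282 = 3.858.
n = (3.858 / 0.74)² = 5.214² = 27.18.
Round up.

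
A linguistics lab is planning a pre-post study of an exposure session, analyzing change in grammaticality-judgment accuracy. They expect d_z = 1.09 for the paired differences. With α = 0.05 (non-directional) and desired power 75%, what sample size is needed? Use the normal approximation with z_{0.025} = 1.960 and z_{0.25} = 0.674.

n = 6 pairs

For a paired (one-sample on differences) test: n = ((z_{α/2} + z_β) / d)².
z_{α/2} + z_β = 1.960 + 0.674 = 2.634.
n = (2.634 / 1.09)² = 2.417² = 5.84.
Round up.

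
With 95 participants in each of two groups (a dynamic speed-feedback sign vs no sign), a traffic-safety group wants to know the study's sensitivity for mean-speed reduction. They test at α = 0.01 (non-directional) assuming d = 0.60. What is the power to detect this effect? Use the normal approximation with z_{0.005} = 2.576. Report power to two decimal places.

For two equal groups, power = Φ(d·√(n/2) − z_{α/2}).
d·√(n/2) = 0.60 × √(95/2) = 0.60 × 6.892 = 4.135.
z_β = 4.135 − 2.576 = 1.559.
Power = Φ(1.559) = 0.941.

power ≈ 0.94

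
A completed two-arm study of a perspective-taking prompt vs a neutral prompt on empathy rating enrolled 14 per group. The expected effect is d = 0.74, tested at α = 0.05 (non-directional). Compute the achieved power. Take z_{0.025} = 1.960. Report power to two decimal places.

power ≈ 0.50

For two equal groups, power = Φ(d·√(n/2) − z_{α/2}).
d·√(n/2) = 0.74 × √(14/2) = 0.74 × 2.646 = 1.958.
z_β = 1.958 − 1.960 = -0.002.
Power = Φ(-0.002) = 0.499.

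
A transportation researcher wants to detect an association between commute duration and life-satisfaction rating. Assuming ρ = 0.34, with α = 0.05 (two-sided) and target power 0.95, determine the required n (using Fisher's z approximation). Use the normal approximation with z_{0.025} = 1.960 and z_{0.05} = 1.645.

Fisher's z: C = ½·ln((1+r)/(1−r)) = ½·ln(2.0303) = 0.3541.
n = ((z_{α/2} + z_β)/C)² + 3.
(1.960 + 1.645) / 0.3541 = 3.605 / 0.3541 = 10.181.
n = 10.181² + 3 = 103.65 + 3 = 106.6.
Round up.

n = 107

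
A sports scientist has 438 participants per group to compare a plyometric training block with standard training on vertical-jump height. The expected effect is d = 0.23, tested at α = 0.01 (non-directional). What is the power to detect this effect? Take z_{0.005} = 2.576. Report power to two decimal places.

For two equal groups, power = Φ(d·√(n/2) − z_{α/2}).
d·√(n/2) = 0.23 × √(438/2) = 0.23 × 14.799 = 3.404.
z_β = 3.404 − 2.576 = 0.828.
Power = Φ(0.828) = 0.796.

power ≈ 0.80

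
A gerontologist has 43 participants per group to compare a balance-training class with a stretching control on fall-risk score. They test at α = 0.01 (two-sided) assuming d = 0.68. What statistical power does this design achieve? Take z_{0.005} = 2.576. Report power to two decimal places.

For two equal groups, power = Φ(d·√(n/2) − z_{α/2}).
d·√(n/2) = 0.68 × √(43/2) = 0.68 × 4.637 = 3.153.
z_β = 3.153 − 2.576 = 0.577.
Power = Φ(0.577) = 0.718.

power ≈ 0.72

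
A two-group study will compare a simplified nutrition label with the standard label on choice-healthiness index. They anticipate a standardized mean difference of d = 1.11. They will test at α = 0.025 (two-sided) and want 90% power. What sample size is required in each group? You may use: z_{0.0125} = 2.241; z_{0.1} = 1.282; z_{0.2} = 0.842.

n = 21 per group

For two independent groups with equal n: n = 2·((z_{α/2} + z_β) / d)².
z_{α/2} + z_β = 2.241 + 1.282 = 3.523.
n = 2 × (3.523 / 1.11)² = 2 × 3.174² = 2 × 10.07 = 20.1.
Round up to the next whole participant.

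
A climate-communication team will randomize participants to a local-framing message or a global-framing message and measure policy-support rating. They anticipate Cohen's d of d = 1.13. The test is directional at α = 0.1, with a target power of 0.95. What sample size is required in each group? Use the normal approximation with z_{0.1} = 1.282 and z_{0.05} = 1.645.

For two independent groups with equal n: n = 2·((z_{α} + z_β) / d)².
z_{α} + z_β = 1.282 + 1.645 = 2.927.
n = 2 × (2.927 / 1.13)² = 2 × 2.590² = 2 × 6.71 = 13.4.
Round up to the next whole participant.

n = 14 per group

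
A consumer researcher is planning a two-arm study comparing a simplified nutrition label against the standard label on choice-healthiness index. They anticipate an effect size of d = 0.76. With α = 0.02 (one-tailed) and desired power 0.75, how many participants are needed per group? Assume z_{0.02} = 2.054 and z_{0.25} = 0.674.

n = 26 per group

For two independent groups with equal n: n = 2·((z_{α} + z_β) / d)².
z_{α} + z_β = 2.054 + 0.674 = 2.728.
n = 2 × (2.728 / 0.76)² = 2 × 3.589² = 2 × 12.88 = 25.8.
Round up to the next whole participant.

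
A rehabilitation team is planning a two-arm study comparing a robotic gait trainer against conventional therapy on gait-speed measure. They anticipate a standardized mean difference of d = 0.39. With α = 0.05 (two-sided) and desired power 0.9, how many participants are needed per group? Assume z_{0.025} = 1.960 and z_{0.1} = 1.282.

n = 139 per group

For two independent groups with equal n: n = 2·((z_{α/2} + z_β) / d)².
z_{α/2} + z_β = 1.960 + 1.282 = 3.242.
n = 2 × (3.242 / 0.39)² = 2 × 8.313² = 2 × 69.10 = 138.2.
Round up to the next whole participant.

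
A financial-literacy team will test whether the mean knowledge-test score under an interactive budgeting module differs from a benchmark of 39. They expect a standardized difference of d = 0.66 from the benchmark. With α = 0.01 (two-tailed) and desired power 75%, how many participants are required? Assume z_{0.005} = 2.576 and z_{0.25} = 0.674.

For a one-sample test: n = ((z_{α/2} + z_β) / d)².
z_{α/2} + z_β = 2.576 + 0.674 = 3.250.
n = (3.250 / 0.66)² = 4.924² = 24.25.
Round up.

n = 25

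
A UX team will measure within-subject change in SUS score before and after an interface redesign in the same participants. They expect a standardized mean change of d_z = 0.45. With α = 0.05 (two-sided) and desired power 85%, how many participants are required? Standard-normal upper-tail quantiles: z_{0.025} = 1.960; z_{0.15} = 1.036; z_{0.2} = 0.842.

n = 45 pairs

For a paired (one-sample on differences) test: n = ((z_{α/2} + z_β) / d)².
z_{α/2} + z_β = 1.960 + 1.036 = 2.996.
n = (2.996 / 0.45)² = 6.658² = 44.33.
Round up.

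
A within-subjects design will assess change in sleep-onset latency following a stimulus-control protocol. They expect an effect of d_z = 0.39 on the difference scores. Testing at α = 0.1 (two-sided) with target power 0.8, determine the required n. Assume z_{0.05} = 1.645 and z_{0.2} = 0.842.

n = 41 pairs

For a paired (one-sample on differences) test: n = ((z_{α/2} + z_β) / d)².
z_{α/2} + z_β = 1.645 + 0.842 = 2.487.
n = (2.487 / 0.39)² = 6.377² = 40.67.
Round up.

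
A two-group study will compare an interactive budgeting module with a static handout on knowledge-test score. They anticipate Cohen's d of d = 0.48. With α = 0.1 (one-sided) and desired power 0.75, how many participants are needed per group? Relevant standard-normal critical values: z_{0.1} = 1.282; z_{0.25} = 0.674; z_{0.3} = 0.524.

n = 34 per group

For two independent groups with equal n: n = 2·((z_{α} + z_β) / d)².
z_{α} + z_β = 1.282 + 0.674 = 1.956.
n = 2 × (1.956 / 0.48)² = 2 × 4.075² = 2 × 16.61 = 33.2.
Round up to the next whole participant.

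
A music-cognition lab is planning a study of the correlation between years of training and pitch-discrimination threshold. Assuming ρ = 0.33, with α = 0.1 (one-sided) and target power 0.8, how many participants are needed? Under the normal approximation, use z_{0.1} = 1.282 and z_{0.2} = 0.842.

Fisher's z: C = ½·ln((1+r)/(1−r)) = ½·ln(1.9851) = 0.3428.
n = ((z_{α} + z_β)/C)² + 3.
(1.282 + 0.842) / 0.3428 = 2.124 / 0.3428 = 6.196.
n = 6.196² + 3 = 38.39 + 3 = 41.4.
Round up.

n = 42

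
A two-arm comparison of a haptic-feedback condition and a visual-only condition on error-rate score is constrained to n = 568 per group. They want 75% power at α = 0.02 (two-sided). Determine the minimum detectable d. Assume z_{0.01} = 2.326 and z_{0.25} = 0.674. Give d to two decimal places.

d_min ≈ 0.18

For two independent groups of n = 568 each: d_min = (z_{α/2} + z_β)·√(2/n).
z-sum = 2.326 + 0.674 = 3.000.
d_min = 3.000 × √(2/568) = 3.000 × 0.0593 = 0.178.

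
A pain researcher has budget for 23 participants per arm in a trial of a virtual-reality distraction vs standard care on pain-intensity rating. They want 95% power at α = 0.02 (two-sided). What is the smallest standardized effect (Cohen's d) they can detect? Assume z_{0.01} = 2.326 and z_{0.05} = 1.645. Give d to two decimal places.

For two independent groups of n = 23 each: d_min = (z_{α/2} + z_β)·√(2/n).
z-sum = 2.326 + 1.645 = 3.971.
d_min = 3.971 × √(2/23) = 3.971 × 0.2949 = 1.171.

d_min ≈ 1.17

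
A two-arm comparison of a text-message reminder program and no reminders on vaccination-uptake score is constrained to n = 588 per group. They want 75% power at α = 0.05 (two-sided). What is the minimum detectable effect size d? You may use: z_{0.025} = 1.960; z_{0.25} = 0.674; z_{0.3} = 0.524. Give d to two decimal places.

d_min ≈ 0.15

For two independent groups of n = 588 each: d_min = (z_{α/2} + z_β)·√(2/n).
z-sum = 1.960 + 0.674 = 2.634.
d_min = 2.634 × √(2/588) = 2.634 × 0.0583 = 0.154.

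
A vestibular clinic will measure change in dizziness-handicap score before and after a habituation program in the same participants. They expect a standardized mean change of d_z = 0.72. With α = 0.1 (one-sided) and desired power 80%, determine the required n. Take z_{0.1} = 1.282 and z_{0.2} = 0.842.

For a paired (one-sample on differences) test: n = ((z_{α} + z_β) / d)².
z_{α} + z_β = 1.282 + 0.842 = 2.124.
n = (2.124 / 0.72)² = 2.950² = 8.70.
Round up.

n = 9 pairs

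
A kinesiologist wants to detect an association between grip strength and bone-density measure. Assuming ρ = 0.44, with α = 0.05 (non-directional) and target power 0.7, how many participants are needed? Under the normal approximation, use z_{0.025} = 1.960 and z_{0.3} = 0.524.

Fisher's z: C = ½·ln((1+r)/(1−r)) = ½·ln(2.5714) = 0.4722.
n = ((z_{α/2} + z_β)/C)² + 3.
(1.960 + 0.524) / 0.4722 = 2.484 / 0.4722 = 5.260.
n = 5.260² + 3 = 27.67 + 3 = 30.7.
Round up.

n = 31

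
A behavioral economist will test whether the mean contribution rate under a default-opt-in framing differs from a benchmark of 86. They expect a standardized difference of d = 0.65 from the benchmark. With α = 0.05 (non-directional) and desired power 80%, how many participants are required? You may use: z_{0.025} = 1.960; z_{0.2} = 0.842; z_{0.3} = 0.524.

n = 19

For a one-sample test: n = ((z_{α/2} + z_β) / d)².
z_{α/2} + z_β = 1.960 + 0.842 = 2.802.
n = (2.802 / 0.65)² = 4.311² = 18.58.
Round up.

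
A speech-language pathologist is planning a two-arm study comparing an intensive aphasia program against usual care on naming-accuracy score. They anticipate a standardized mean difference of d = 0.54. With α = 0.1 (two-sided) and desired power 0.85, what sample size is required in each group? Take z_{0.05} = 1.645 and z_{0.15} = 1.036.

For two independent groups with equal n: n = 2·((z_{α/2} + z_β) / d)².
z_{α/2} + z_β = 1.645 + 1.036 = 2.681.
n = 2 × (2.681 / 0.54)² = 2 × 4.965² = 2 × 24.65 = 49.3.
Round up to the next whole participant.

n = 50 per group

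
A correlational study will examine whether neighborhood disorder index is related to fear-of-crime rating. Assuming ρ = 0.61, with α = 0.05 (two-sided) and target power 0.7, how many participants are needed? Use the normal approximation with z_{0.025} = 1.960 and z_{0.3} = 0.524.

Fisher's z: C = ½·ln((1+r)/(1−r)) = ½·ln(4.1282) = 0.7089.
n = ((z_{α/2} + z_β)/C)² + 3.
(1.960 + 0.524) / 0.7089 = 2.484 / 0.7089 = 3.504.
n = 3.504² + 3 = 12.28 + 3 = 15.3.
Round up.

n = 16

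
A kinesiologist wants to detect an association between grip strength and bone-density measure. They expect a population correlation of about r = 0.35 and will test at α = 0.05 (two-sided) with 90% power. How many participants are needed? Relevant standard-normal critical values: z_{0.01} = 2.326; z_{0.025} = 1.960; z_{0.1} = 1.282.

Fisher's z: C = ½·ln((1+r)/(1−r)) = ½·ln(2.0769) = 0.3654.
n = ((z_{α/2} + z_β)/C)² + 3.
(1.960 + 1.282) / 0.3654 = 3.242 / 0.3654 = 8.872.
n = 8.872² + 3 = 78.72 + 3 = 81.7.
Round up.

n = 82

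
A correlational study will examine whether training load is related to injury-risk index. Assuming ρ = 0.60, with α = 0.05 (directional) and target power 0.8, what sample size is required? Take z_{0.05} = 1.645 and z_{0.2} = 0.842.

Fisher's z: C = ½·ln((1+r)/(1−r)) = ½·ln(4.0000) = 0.6931.
n = ((z_{α} + z_β)/C)² + 3.
(1.645 + 0.842) / 0.6931 = 2.487 / 0.6931 = 3.588.
n = 3.588² + 3 = 12.88 + 3 = 15.9.
Round up.

n = 16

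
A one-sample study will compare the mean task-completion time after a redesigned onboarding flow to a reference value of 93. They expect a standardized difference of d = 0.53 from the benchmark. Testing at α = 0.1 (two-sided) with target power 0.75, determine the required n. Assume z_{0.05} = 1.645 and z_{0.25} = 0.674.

n = 20

For a one-sample test: n = ((z_{α/2} + z_β) / d)².
z_{α/2} + z_β = 1.645 + 0.674 = 2.319.
n = (2.319 / 0.53)² = 4.375² = 19.14.
Round up.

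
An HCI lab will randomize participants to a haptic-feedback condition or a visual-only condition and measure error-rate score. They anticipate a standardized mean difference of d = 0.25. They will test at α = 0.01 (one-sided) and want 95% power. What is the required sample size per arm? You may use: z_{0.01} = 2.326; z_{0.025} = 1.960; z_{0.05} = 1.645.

For two independent groups with equal n: n = 2·((z_{α} + z_β) / d)².
z_{α} + z_β = 2.326 + 1.645 = 3.971.
n = 2 × (3.971 / 0.25)² = 2 × 15.884² = 2 × 252.30 = 504.6.
Round up to the next whole participant.

n = 505 per group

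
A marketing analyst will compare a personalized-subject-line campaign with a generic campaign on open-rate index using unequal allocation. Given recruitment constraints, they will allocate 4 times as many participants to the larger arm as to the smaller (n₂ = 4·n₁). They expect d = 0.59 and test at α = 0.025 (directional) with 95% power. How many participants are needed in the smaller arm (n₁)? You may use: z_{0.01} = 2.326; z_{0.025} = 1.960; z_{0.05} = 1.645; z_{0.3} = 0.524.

With allocation ratio k = n₂/n₁ = 4, Var(x̄₁−x̄₂) = σ²(1/n₁ + 1/(k·n₁)) = σ²·(k+1)/(k·n₁).
So n₁ = (1 + 1/k)·((z_{α} + z_β)/d)² = 1.250 × (3.605/0.59)².
n₁ = 1.250 × 37.33 = 46.7.
Round up: n₁ = 47, giving n₂ = 4 × 47 = 188.

n₁ = 47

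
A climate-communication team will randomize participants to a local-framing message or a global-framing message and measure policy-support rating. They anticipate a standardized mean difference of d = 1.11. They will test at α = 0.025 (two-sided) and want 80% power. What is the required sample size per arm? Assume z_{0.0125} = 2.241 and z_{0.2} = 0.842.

For two independent groups with equal n: n = 2·((z_{α/2} + z_β) / d)².
z_{α/2} + z_β = 2.241 + 0.842 = 3.083.
n = 2 × (3.083 / 1.11)² = 2 × 2.777² = 2 × 7.71 = 15.4.
Round up to the next whole participant.

n = 16 per group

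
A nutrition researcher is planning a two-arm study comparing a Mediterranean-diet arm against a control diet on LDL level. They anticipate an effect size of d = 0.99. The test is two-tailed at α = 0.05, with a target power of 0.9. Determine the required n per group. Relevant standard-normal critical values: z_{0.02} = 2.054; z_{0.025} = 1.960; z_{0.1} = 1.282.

For two independent groups with equal n: n = 2·((z_{α/2} + z_β) / d)².
z_{α/2} + z_β = 1.960 + 1.282 = 3.242.
n = 2 × (3.242 / 0.99)² = 2 × 3.275² = 2 × 10.72 = 21.4.
Round up to the next whole participant.

n = 22 per group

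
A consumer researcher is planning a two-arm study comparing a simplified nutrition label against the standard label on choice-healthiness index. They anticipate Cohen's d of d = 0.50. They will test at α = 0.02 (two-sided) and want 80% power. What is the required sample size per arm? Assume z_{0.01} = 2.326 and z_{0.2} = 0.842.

For two independent groups with equal n: n = 2·((z_{α/2} + z_β) / d)².
z_{α/2} + z_β = 2.326 + 0.842 = 3.168.
n = 2 × (3.168 / 0.50)² = 2 × 6.336² = 2 × 40.14 = 80.3.
Round up to the next whole participant.

n = 81 per group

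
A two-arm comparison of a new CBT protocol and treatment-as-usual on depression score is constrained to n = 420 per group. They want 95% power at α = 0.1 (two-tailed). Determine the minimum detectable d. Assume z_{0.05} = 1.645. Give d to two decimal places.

For two independent groups of n = 420 each: d_min = (z_{α/2} + z_β)·√(2/n).
z-sum = 1.645 + 1.645 = 3.290.
d_min = 3.290 × √(2/420) = 3.290 × 0.0690 = 0.227.

d_min ≈ 0.23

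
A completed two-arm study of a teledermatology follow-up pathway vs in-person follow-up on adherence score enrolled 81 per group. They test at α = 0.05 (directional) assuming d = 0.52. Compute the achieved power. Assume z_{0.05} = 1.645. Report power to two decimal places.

power ≈ 0.95

For two equal groups, power = Φ(d·√(n/2) − z_{α}).
d·√(n/2) = 0.52 × √(81/2) = 0.52 × 6.364 = 3.309.
z_β = 3.309 − 1.645 = 1.664.
Power = Φ(1.664) = 0.952.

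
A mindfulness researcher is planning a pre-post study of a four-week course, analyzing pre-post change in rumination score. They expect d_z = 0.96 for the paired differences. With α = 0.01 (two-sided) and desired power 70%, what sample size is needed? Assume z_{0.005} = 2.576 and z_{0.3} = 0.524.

n = 11 pairs

For a paired (one-sample on differences) test: n = ((z_{α/2} + z_β) / d)².
z_{α/2} + z_β = 2.576 + 0.524 = 3.100.
n = (3.100 / 0.96)² = 3.229² = 10.43.
Round up.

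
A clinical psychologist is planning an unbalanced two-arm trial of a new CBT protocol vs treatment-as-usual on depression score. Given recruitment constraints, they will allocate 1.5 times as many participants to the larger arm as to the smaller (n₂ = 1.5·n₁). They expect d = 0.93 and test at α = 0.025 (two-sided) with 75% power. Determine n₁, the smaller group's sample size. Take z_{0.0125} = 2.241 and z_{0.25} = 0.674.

n₁ = 17

With allocation ratio k = n₂/n₁ = 1.5, Var(x̄₁−x̄₂) = σ²(1/n₁ + 1/(k·n₁)) = σ²·(k+1)/(k·n₁).
So n₁ = (1 + 1/k)·((z_{α/2} + z_β)/d)² = 1.667 × (2.915/0.93)².
n₁ = 1.667 × 9.82 = 16.4.
Round up: n₁ = 17, giving n₂ = ⌈1.5 × 17⌉ = ⌈25.5⌉ = 26.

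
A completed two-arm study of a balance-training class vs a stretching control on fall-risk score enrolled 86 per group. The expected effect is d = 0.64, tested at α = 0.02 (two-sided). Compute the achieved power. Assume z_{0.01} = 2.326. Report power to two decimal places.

For two equal groups, power = Φ(d·√(n/2) − z_{α/2}).
d·√(n/2) = 0.64 × √(86/2) = 0.64 × 6.557 = 4.197.
z_β = 4.197 − 2.326 = 1.871.
Power = Φ(1.871) = 0.969.

power ≈ 0.97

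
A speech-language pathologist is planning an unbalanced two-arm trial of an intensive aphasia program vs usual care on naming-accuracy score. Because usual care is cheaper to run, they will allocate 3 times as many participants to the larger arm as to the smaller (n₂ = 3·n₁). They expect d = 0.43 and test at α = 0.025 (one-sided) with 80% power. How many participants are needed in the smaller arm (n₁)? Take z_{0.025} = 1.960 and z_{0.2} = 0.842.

n₁ = 57

With allocation ratio k = n₂/n₁ = 3, Var(x̄₁−x̄₂) = σ²(1/n₁ + 1/(k·n₁)) = σ²·(k+1)/(k·n₁).
So n₁ = (1 + 1/k)·((z_{α} + z_β)/d)² = 1.333 × (2.802/0.43)².
n₁ = 1.333 × 42.46 = 56.6.
Round up: n₁ = 57, giving n₂ = 3 × 57 = 171.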